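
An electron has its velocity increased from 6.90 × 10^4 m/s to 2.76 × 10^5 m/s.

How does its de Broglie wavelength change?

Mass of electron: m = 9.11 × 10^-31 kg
The wavelength decreases by a factor of 4.

Using λ = h/(mv):

Initial wavelength: λ₁ = h/(mv₁) = 1.05 × 10^-8 m
Final wavelength: λ₂ = h/(mv₂) = 2.64 × 10^-9 m

Since λ ∝ 1/v, when velocity increases by a factor of 4, the wavelength decreases by a factor of 4.

λ₂/λ₁ = v₁/v₂ = 1/4

The wavelength decreases by a factor of 4.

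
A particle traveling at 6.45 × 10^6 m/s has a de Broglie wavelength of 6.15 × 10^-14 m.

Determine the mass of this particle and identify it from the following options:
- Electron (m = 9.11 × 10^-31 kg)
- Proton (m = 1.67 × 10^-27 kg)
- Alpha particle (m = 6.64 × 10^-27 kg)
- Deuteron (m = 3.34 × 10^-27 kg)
The particle is a proton.

From λ = h/(mv), solve for mass:

m = h/(λv)
m = (6.626 × 10^-34 J·s) / (6.15 × 10^-14 m × 6.45 × 10^6 m/s)
m = 1.67 × 10^-27 kg

Comparing with the listed masses, this is closest to a proton.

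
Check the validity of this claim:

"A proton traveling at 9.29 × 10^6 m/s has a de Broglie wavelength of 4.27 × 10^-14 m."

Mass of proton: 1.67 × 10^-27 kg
True

The claim is correct.

Using λ = h/(mv):
λ = (6.626 × 10^-34 J·s) / (1.67 × 10^-27 kg × 9.29 × 10^6 m/s)
λ = 4.27 × 10^-14 m

This matches the claimed value.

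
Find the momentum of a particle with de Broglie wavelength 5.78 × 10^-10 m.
1.15 × 10^-24 kg·m/s

From the de Broglie relation λ = h/p, we solve for p:

p = h/λ
p = (6.626 × 10^-34 J·s) / (5.78 × 10^-10 m)
p = 1.15 × 10^-24 kg·m/s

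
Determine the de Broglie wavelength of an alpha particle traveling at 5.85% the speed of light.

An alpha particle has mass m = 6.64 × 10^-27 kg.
5.69 × 10^-15 m

Using the de Broglie relation λ = h/(mv):

v = 5.85% × c = 1.754 × 10^7 m/s

λ = h/(mv)
λ = (6.626 × 10^-34 J·s) / (6.64 × 10^-27 kg × 1.754 × 10^7 m/s)
λ = 5.69 × 10^-15 m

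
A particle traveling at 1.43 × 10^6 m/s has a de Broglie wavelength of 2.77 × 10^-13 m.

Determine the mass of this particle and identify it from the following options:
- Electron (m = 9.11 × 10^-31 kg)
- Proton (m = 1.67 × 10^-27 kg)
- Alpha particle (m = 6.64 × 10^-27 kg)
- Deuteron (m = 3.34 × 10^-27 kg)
The particle is a proton.

From λ = h/(mv), solve for mass:

m = h/(λv)
m = (6.626 × 10^-34 J·s) / (2.77 × 10^-13 m × 1.43 × 10^6 m/s)
m = 1.67 × 10^-27 kg

Comparing with the listed masses, this is closest to a proton.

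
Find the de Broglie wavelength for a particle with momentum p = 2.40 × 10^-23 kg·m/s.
2.76 × 10^-11 m

Using the de Broglie relation λ = h/p:

λ = h/p
λ = (6.626 × 10^-34 J·s) / (2.40 × 10^-23 kg·m/s)
λ = 2.76 × 10^-11 m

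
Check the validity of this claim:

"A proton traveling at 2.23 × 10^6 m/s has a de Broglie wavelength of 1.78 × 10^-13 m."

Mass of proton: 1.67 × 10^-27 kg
True

The claim is correct.

Using λ = h/(mv):
λ = (6.626 × 10^-34 J·s) / (1.67 × 10^-27 kg × 2.23 × 10^6 m/s)
λ = 1.78 × 10^-13 m

This matches the claimed value.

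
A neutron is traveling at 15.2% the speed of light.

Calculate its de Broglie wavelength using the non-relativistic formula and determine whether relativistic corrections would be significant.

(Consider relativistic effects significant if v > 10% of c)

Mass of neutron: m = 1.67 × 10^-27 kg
Yes, relativistic corrections are needed.

Using the non-relativistic de Broglie formula λ = h/(mv):

v = 15.2% × c = 4.557 × 10^7 m/s

λ = h/(mv)
λ = (6.626 × 10^-34 J·s) / (1.67 × 10^-27 kg × 4.557 × 10^7 m/s)
λ = 8.71 × 10^-15 m

Since v = 15.2% of c > 10% of c, relativistic corrections ARE significant and the actual wavelength would differ from this non-relativistic estimate.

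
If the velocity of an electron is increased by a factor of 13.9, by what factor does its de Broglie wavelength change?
The wavelength decreases by a factor of 13.9.

From λ = h/(mv), the wavelength is inversely proportional to velocity:

λ ∝ 1/v

If v → 13.9v, then λ → λ/13.9

When velocity is increased by a factor of 13.9, the wavelength decreases by a factor of 13.9.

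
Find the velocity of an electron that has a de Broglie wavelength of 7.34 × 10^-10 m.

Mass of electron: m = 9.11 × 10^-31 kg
9.91 × 10^5 m/s

From the de Broglie relation λ = h/(mv), we solve for v:

v = h/(mλ)
v = (6.626 × 10^-34 J·s) / (9.11 × 10^-31 kg × 7.34 × 10^-10 m)
v = 9.91 × 10^5 m/s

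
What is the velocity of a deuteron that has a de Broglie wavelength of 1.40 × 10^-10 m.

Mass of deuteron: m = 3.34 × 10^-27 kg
1.42 × 10^3 m/s

From the de Broglie relation λ = h/(mv), we solve for v:

v = h/(mλ)
v = (6.626 × 10^-34 J·s) / (3.34 × 10^-27 kg × 1.40 × 10^-10 m)
v = 1.42 × 10^3 m/s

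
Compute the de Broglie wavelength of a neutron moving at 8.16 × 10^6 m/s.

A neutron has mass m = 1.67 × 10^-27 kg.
4.86 × 10^-14 m

Using the de Broglie relation λ = h/(mv):

λ = h/(mv)
λ = (6.626 × 10^-34 J·s) / (1.67 × 10^-27 kg × 8.16 × 10^6 m/s)
λ = 4.86 × 10^-14 m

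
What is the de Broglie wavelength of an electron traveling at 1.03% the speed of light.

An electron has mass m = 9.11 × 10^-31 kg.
2.36 × 10^-10 m

Using the de Broglie relation λ = h/(mv):

v = 1.03% × c = 3.088 × 10^6 m/s

λ = h/(mv)
λ = (6.626 × 10^-34 J·s) / (9.11 × 10^-31 kg × 3.088 × 10^6 m/s)
λ = 2.36 × 10^-10 m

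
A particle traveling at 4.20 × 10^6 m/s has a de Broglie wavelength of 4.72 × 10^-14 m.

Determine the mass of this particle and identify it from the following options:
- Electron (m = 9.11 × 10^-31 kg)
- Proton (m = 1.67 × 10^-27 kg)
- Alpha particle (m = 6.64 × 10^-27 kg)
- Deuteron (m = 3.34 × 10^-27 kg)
The particle is a deuteron.

From λ = h/(mv), solve for mass:

m = h/(λv)
m = (6.626 × 10^-34 J·s) / (4.72 × 10^-14 m × 4.20 × 10^6 m/s)
m = 3.34 × 10^-27 kg

Comparing with the listed masses, this is closest to a deuteron.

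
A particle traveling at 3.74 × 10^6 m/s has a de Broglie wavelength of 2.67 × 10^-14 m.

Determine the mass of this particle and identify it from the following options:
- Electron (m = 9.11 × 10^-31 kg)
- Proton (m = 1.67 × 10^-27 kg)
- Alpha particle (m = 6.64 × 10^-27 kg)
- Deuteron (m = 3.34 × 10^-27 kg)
The particle is an alpha particle.

From λ = h/(mv), solve for mass:

m = h/(λv)
m = (6.626 × 10^-34 J·s) / (2.67 × 10^-14 m × 3.74 × 10^6 m/s)
m = 6.64 × 10^-27 kg

Comparing with the listed masses, this is closest to an alpha particle.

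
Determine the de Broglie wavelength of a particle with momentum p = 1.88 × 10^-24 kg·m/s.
3.52 × 10^-10 m

Using the de Broglie relation λ = h/p:

λ = h/p
λ = (6.626 × 10^-34 J·s) / (1.88 × 10^-24 kg·m/s)
λ = 3.52 × 10^-10 m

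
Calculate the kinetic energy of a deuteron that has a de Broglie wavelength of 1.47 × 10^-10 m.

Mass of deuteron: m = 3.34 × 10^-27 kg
3.04 × 10^-21 J (or 0.0190 eV)

From λ = h/√(2mKE), we solve for KE:

λ² = h²/(2mKE)
KE = h²/(2mλ²)
KE = (6.626 × 10^-34 J·s)² / (2 × 3.34 × 10^-27 kg × (1.47 × 10^-10 m)²)
KE = 3.04 × 10^-21 J
KE = 0.0190 eV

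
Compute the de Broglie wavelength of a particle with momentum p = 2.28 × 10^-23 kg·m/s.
2.91 × 10^-11 m

Using the de Broglie relation λ = h/p:

λ = h/p
λ = (6.626 × 10^-34 J·s) / (2.28 × 10^-23 kg·m/s)
λ = 2.91 × 10^-11 m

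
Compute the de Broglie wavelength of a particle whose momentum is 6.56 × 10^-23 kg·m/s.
1.01 × 10^-11 m

Using the de Broglie relation λ = h/p:

λ = h/p
λ = (6.626 × 10^-34 J·s) / (6.56 × 10^-23 kg·m/s)
λ = 1.01 × 10^-11 m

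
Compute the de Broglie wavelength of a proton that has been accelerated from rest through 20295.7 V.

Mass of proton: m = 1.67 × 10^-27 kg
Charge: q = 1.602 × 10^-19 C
2.01 × 10^-13 m

When a particle is accelerated through voltage V, it gains kinetic energy KE = qV.

The de Broglie wavelength is then λ = h/√(2mqV):

λ = h/√(2mqV)
λ = (6.626 × 10^-34 J·s) / √(2 × 1.67 × 10^-27 kg × 1.602 × 10^-19 C × 20295.7 V)
λ = 2.01 × 10^-13 m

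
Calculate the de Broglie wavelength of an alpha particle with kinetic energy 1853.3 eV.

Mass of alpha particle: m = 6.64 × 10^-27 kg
3.34 × 10^-13 m

Using λ = h/√(2mKE):

First convert KE to Joules: KE = 1853.3 eV = 2.969 × 10^-16 J

λ = h/√(2mKE)
λ = (6.626 × 10^-34 J·s) / √(2 × 6.64 × 10^-27 kg × 2.969 × 10^-16 J)
λ = 3.34 × 10^-13 m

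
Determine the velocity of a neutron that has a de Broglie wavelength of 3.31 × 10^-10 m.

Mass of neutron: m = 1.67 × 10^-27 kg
1.20 × 10^3 m/s

From the de Broglie relation λ = h/(mv), we solve for v:

v = h/(mλ)
v = (6.626 × 10^-34 J·s) / (1.67 × 10^-27 kg × 3.31 × 10^-10 m)
v = 1.20 × 10^3 m/s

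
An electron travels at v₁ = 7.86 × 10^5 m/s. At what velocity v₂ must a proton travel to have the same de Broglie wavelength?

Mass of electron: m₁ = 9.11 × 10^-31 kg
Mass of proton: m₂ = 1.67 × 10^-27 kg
v₂ = 4.29 × 10^2 m/s

For equal de Broglie wavelengths: λ₁ = λ₂

h/(m₁v₁) = h/(m₂v₂)
m₁v₁ = m₂v₂
v₂ = v₁ · (m₁/m₂)

v₂ = 7.86 × 10^5 m/s × (9.11 × 10^-31 kg / 1.67 × 10^-27 kg)
v₂ = 4.29 × 10^2 m/s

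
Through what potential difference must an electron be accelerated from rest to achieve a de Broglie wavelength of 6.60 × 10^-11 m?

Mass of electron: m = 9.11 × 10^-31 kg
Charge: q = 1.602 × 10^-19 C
345 V

From λ = h/√(2mqV), we solve for V:

λ² = h²/(2mqV)
V = h²/(2mqλ²)
V = (6.626 × 10^-34 J·s)² / (2 × 9.11 × 10^-31 kg × 1.602 × 10^-19 C × (6.60 × 10^-11 m)²)
V = 345 V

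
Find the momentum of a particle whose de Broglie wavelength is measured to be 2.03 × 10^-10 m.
3.26 × 10^-24 kg·m/s

From the de Broglie relation λ = h/p, we solve for p:

p = h/λ
p = (6.626 × 10^-34 J·s) / (2.03 × 10^-10 m)
p = 3.26 × 10^-24 kg·m/s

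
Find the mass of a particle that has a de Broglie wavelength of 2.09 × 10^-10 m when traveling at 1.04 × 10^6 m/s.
3.05 × 10^-30 kg

From the de Broglie relation λ = h/(mv), we solve for m:

m = h/(λv)
m = (6.626 × 10^-34 J·s) / (2.09 × 10^-10 m × 1.04 × 10^6 m/s)
m = 3.05 × 10^-30 kg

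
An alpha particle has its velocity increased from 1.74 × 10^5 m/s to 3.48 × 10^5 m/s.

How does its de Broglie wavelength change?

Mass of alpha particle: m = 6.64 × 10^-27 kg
The wavelength decreases by a factor of 2.

Using λ = h/(mv):

Initial wavelength: λ₁ = h/(mv₁) = 5.74 × 10^-13 m
Final wavelength: λ₂ = h/(mv₂) = 2.87 × 10^-13 m

Since λ ∝ 1/v, when velocity increases by a factor of 2, the wavelength decreases by a factor of 2.

λ₂/λ₁ = v₁/v₂ = 1/2

The wavelength decreases by a factor of 2.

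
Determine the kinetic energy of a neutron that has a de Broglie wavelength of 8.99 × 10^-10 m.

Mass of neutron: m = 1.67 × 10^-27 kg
1.63 × 10^-22 J (or 1.02 × 10^-3 eV)

From λ = h/√(2mKE), we solve for KE:

λ² = h²/(2mKE)
KE = h²/(2mλ²)
KE = (6.626 × 10^-34 J·s)² / (2 × 1.67 × 10^-27 kg × (8.99 × 10^-10 m)²)
KE = 1.63 × 10^-22 J
KE = 1.02 × 10^-3 eV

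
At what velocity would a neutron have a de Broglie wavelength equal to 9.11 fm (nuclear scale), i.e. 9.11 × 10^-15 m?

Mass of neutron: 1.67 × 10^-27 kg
4.36 × 10^7 m/s

From λ = h/(mv), solve for v:

v = h/(mλ)
v = (6.626 × 10^-34 J·s) / (1.67 × 10^-27 kg × 9.11 × 10^-15 m)
v = 4.36 × 10^7 m/s

Note: This velocity is 14.5% of the speed of light, so relativistic corrections would be needed for a more accurate calculation.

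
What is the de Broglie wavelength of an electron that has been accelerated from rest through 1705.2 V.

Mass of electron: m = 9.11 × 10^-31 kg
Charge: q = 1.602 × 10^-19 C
2.97 × 10^-11 m

When a particle is accelerated through voltage V, it gains kinetic energy KE = qV.

The de Broglie wavelength is then λ = h/√(2mqV):

λ = h/√(2mqV)
λ = (6.626 × 10^-34 J·s) / √(2 × 9.11 × 10^-31 kg × 1.602 × 10^-19 C × 1705.2 V)
λ = 2.97 × 10^-11 m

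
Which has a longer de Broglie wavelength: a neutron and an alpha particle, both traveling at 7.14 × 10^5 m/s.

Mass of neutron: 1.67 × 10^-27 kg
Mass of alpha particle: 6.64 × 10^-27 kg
The neutron has the longer wavelength.

Using λ = h/(mv), since both particles have the same velocity, the wavelength depends only on mass.

For neutron: λ₁ = h/(m₁v) = 5.56 × 10^-13 m
For alpha particle: λ₂ = h/(m₂v) = 1.40 × 10^-13 m

Since λ ∝ 1/m at constant velocity, the lighter particle has the longer wavelength.

The neutron has the longer de Broglie wavelength.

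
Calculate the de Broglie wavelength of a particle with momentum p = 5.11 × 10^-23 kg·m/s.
1.30 × 10^-11 m

Using the de Broglie relation λ = h/p:

λ = h/p
λ = (6.626 × 10^-34 J·s) / (5.11 × 10^-23 kg·m/s)
λ = 1.30 × 10^-11 m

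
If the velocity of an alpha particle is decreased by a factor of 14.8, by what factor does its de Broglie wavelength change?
The wavelength increases by a factor of 14.8.

From λ = h/(mv), the wavelength is inversely proportional to velocity:

λ ∝ 1/v

If v → v/14.8, then λ → 14.8λ

When velocity is decreased by a factor of 14.8, the wavelength increases by a factor of 14.8.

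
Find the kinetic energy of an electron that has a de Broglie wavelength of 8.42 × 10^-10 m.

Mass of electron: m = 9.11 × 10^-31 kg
3.40 × 10^-19 J (or 2.12 eV)

From λ = h/√(2mKE), we solve for KE:

λ² = h²/(2mKE)
KE = h²/(2mλ²)
KE = (6.626 × 10^-34 J·s)² / (2 × 9.11 × 10^-31 kg × (8.42 × 10^-10 m)²)
KE = 3.40 × 10^-19 J
KE = 2.12 eV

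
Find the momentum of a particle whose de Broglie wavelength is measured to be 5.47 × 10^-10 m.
1.21 × 10^-24 kg·m/s

From the de Broglie relation λ = h/p, we solve for p:

p = h/λ
p = (6.626 × 10^-34 J·s) / (5.47 × 10^-10 m)
p = 1.21 × 10^-24 kg·m/s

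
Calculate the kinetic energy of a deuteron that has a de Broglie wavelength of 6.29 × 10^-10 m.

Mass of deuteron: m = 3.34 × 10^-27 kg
1.66 × 10^-22 J (or 1.04 × 10^-3 eV)

From λ = h/√(2mKE), we solve for KE:

λ² = h²/(2mKE)
KE = h²/(2mλ²)
KE = (6.626 × 10^-34 J·s)² / (2 × 3.34 × 10^-27 kg × (6.29 × 10^-10 m)²)
KE = 1.66 × 10^-22 J
KE = 1.04 × 10^-3 eV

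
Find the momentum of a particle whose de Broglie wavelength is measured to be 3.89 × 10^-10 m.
1.70 × 10^-24 kg·m/s

From the de Broglie relation λ = h/p, we solve for p:

p = h/λ
p = (6.626 × 10^-34 J·s) / (3.89 × 10^-10 m)
p = 1.70 × 10^-24 kg·m/s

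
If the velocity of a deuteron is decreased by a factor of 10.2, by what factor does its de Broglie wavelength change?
The wavelength increases by a factor of 10.2.

From λ = h/(mv), the wavelength is inversely proportional to velocity:

λ ∝ 1/v

If v → v/10.2, then λ → 10.2λ

When velocity is decreased by a factor of 10.2, the wavelength increases by a factor of 10.2.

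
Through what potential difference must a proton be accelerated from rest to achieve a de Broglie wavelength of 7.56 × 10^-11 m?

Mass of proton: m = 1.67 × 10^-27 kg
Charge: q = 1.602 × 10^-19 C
1.44 × 10^-1 V

From λ = h/√(2mqV), we solve for V:

λ² = h²/(2mqV)
V = h²/(2mqλ²)
V = (6.626 × 10^-34 J·s)² / (2 × 1.67 × 10^-27 kg × 1.602 × 10^-19 C × (7.56 × 10^-11 m)²)
V = 1.44 × 10^-1 V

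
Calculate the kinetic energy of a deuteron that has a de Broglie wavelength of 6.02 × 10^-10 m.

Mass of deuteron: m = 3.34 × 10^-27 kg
1.81 × 10^-22 J (or 1.13 × 10^-3 eV)

From λ = h/√(2mKE), we solve for KE:

λ² = h²/(2mKE)
KE = h²/(2mλ²)
KE = (6.626 × 10^-34 J·s)² / (2 × 3.34 × 10^-27 kg × (6.02 × 10^-10 m)²)
KE = 1.81 × 10^-22 J
KE = 1.13 × 10^-3 eV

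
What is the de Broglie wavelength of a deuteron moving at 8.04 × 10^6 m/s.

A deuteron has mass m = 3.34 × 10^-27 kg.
2.47 × 10^-14 m

Using the de Broglie relation λ = h/(mv):

λ = h/(mv)
λ = (6.626 × 10^-34 J·s) / (3.34 × 10^-27 kg × 8.04 × 10^6 m/s)
λ = 2.47 × 10^-14 m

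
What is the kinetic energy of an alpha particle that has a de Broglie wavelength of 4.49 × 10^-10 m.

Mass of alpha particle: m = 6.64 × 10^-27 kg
1.64 × 10^-22 J (or 1.02 × 10^-3 eV)

From λ = h/√(2mKE), we solve for KE:

λ² = h²/(2mKE)
KE = h²/(2mλ²)
KE = (6.626 × 10^-34 J·s)² / (2 × 6.64 × 10^-27 kg × (4.49 × 10^-10 m)²)
KE = 1.64 × 10^-22 J
KE = 1.02 × 10^-3 eV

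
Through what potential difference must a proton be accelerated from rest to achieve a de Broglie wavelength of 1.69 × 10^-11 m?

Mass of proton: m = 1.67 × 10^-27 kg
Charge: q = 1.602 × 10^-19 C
2.87 V

From λ = h/√(2mqV), we solve for V:

λ² = h²/(2mqV)
V = h²/(2mqλ²)
V = (6.626 × 10^-34 J·s)² / (2 × 1.67 × 10^-27 kg × 1.602 × 10^-19 C × (1.69 × 10^-11 m)²)
V = 2.87 V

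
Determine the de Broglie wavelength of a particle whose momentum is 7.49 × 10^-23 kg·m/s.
8.85 × 10^-12 m

Using the de Broglie relation λ = h/p:

λ = h/p
λ = (6.626 × 10^-34 J·s) / (7.49 × 10^-23 kg·m/s)
λ = 8.85 × 10^-12 m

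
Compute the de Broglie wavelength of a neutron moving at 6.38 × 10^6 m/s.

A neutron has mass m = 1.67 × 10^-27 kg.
6.22 × 10^-14 m

Using the de Broglie relation λ = h/(mv):

λ = h/(mv)
λ = (6.626 × 10^-34 J·s) / (1.67 × 10^-27 kg × 6.38 × 10^6 m/s)
λ = 6.22 × 10^-14 m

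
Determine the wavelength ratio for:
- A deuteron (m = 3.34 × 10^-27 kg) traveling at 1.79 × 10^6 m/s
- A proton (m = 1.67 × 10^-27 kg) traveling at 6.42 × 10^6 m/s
λ₁/λ₂ = 1.79

Using λ = h/(mv):

λ₁ = h/(m₁v₁) = 1.11 × 10^-13 m
λ₂ = h/(m₂v₂) = 6.18 × 10^-14 m

Ratio λ₁/λ₂ = (m₂v₂)/(m₁v₁)
         = (1.67 × 10^-27 kg × 6.42 × 10^6 m/s) / (3.34 × 10^-27 kg × 1.79 × 10^6 m/s)
         = 1.79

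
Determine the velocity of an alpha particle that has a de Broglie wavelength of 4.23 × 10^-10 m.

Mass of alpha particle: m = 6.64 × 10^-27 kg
2.36 × 10^2 m/s

From the de Broglie relation λ = h/(mv), we solve for v:

v = h/(mλ)
v = (6.626 × 10^-34 J·s) / (6.64 × 10^-27 kg × 4.23 × 10^-10 m)
v = 2.36 × 10^2 m/s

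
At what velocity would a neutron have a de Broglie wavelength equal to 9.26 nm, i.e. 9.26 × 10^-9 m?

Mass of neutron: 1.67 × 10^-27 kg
4.28 × 10^1 m/s

From λ = h/(mv), solve for v:

v = h/(mλ)
v = (6.626 × 10^-34 J·s) / (1.67 × 10^-27 kg × 9.26 × 10^-9 m)
v = 4.28 × 10^1 m/s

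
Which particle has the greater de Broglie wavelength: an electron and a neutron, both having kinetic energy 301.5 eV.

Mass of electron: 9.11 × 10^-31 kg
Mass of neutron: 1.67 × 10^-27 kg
The electron has the longer wavelength.

Using λ = h/√(2mKE):

For electron: λ₁ = h/√(2m₁KE) = 7.06 × 10^-11 m
For neutron: λ₂ = h/√(2m₂KE) = 1.65 × 10^-12 m

Since λ ∝ 1/√m at constant kinetic energy, the lighter particle has the longer wavelength.

The electron has the longer de Broglie wavelength.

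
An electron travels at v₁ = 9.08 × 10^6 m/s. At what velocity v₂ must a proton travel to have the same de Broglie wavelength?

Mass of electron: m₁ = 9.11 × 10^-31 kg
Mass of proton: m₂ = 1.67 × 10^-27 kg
v₂ = 4.95 × 10^3 m/s

For equal de Broglie wavelengths: λ₁ = λ₂

h/(m₁v₁) = h/(m₂v₂)
m₁v₁ = m₂v₂
v₂ = v₁ · (m₁/m₂)

v₂ = 9.08 × 10^6 m/s × (9.11 × 10^-31 kg / 1.67 × 10^-27 kg)
v₂ = 4.95 × 10^3 m/s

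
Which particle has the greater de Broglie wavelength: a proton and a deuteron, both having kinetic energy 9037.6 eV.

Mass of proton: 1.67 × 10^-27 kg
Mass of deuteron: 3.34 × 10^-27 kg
The proton has the longer wavelength.

Using λ = h/√(2mKE):

For proton: λ₁ = h/√(2m₁KE) = 3.01 × 10^-13 m
For deuteron: λ₂ = h/√(2m₂KE) = 2.13 × 10^-13 m

Since λ ∝ 1/√m at constant kinetic energy, the lighter particle has the longer wavelength.

The proton has the longer de Broglie wavelength.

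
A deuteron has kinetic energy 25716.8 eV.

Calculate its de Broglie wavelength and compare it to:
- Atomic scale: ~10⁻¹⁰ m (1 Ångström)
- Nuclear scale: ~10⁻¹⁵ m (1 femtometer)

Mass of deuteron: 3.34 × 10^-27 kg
λ = 1.26 × 10^-13 m, which is between nuclear and atomic scales.

Using λ = h/√(2mKE):

KE = 25716.8 eV = 4.120 × 10^-15 J

λ = h/√(2mKE)
λ = (6.626 × 10^-34 J·s) / √(2 × 3.34 × 10^-27 kg × 4.120 × 10^-15 J)
λ = 1.26 × 10^-13 m

Comparison:
- Atomic scale (10⁻¹⁰ m): λ is 0.0013× this size
- Nuclear scale (10⁻¹⁵ m): λ is 1.3e+02× this size

The wavelength is between nuclear and atomic scales.

This wavelength is appropriate for probing atomic structure but too large for nuclear physics experiments.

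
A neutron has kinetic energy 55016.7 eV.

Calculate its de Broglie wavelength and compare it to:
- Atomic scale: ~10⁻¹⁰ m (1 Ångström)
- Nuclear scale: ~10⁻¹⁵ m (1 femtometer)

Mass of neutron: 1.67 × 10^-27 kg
λ = 1.22 × 10^-13 m, which is between nuclear and atomic scales.

Using λ = h/√(2mKE):

KE = 55016.7 eV = 8.815 × 10^-15 J

λ = h/√(2mKE)
λ = (6.626 × 10^-34 J·s) / √(2 × 1.67 × 10^-27 kg × 8.815 × 10^-15 J)
λ = 1.22 × 10^-13 m

Comparison:
- Atomic scale (10⁻¹⁰ m): λ is 0.0012× this size
- Nuclear scale (10⁻¹⁵ m): λ is 1.2e+02× this size

The wavelength is between nuclear and atomic scales.

This wavelength is appropriate for probing atomic structure but too large for nuclear physics experiments.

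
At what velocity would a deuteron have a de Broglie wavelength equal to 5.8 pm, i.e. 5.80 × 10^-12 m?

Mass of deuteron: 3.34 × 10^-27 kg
3.42 × 10^4 m/s

From λ = h/(mv), solve for v:

v = h/(mλ)
v = (6.626 × 10^-34 J·s) / (3.34 × 10^-27 kg × 5.80 × 10^-12 m)
v = 3.42 × 10^4 m/s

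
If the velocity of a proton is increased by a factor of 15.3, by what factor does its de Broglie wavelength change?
The wavelength decreases by a factor of 15.3.

From λ = h/(mv), the wavelength is inversely proportional to velocity:

λ ∝ 1/v

If v → 15.3v, then λ → λ/15.3

When velocity is increased by a factor of 15.3, the wavelength decreases by a factor of 15.3.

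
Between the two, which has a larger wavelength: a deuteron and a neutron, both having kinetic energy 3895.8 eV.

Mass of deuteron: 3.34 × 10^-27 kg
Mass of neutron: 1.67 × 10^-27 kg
The neutron has the longer wavelength.

Using λ = h/√(2mKE):

For deuteron: λ₁ = h/√(2m₁KE) = 3.24 × 10^-13 m
For neutron: λ₂ = h/√(2m₂KE) = 4.59 × 10^-13 m

Since λ ∝ 1/√m at constant kinetic energy, the lighter particle has the longer wavelength.

The neutron has the longer de Broglie wavelength.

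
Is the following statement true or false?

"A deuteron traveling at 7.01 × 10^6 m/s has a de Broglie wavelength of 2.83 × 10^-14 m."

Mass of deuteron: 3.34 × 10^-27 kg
True

The claim is correct.

Using λ = h/(mv):
λ = (6.626 × 10^-34 J·s) / (3.34 × 10^-27 kg × 7.01 × 10^6 m/s)
λ = 2.83 × 10^-14 m

This matches the claimed value.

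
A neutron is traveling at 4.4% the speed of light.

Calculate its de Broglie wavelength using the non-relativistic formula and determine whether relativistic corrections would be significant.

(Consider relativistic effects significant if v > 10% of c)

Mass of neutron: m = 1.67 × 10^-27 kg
No, relativistic corrections are not needed.

Using the non-relativistic de Broglie formula λ = h/(mv):

v = 4.4% × c = 1.319 × 10^7 m/s

λ = h/(mv)
λ = (6.626 × 10^-34 J·s) / (1.67 × 10^-27 kg × 1.319 × 10^7 m/s)
λ = 3.01 × 10^-14 m

Since v = 4.4% of c < 10% of c, relativistic corrections are NOT significant and this non-relativistic result is a good approximation.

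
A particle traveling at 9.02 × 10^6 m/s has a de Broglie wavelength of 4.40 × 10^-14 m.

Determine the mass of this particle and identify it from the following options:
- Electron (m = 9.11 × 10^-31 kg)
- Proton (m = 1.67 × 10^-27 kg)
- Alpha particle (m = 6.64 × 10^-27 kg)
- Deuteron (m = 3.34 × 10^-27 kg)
The particle is a proton.

From λ = h/(mv), solve for mass:

m = h/(λv)
m = (6.626 × 10^-34 J·s) / (4.40 × 10^-14 m × 9.02 × 10^6 m/s)
m = 1.67 × 10^-27 kg

Comparing with the listed masses, this is closest to a proton.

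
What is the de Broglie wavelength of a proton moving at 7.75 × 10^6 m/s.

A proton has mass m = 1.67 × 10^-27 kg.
5.12 × 10^-14 m

Using the de Broglie relation λ = h/(mv):

λ = h/(mv)
λ = (6.626 × 10^-34 J·s) / (1.67 × 10^-27 kg × 7.75 × 10^6 m/s)
λ = 5.12 × 10^-14 m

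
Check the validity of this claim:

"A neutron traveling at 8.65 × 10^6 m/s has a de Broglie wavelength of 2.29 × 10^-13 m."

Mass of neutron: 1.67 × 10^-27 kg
False

The claim is incorrect.

Using λ = h/(mv):
λ = (6.626 × 10^-34 J·s) / (1.67 × 10^-27 kg × 8.65 × 10^6 m/s)
λ = 4.59 × 10^-14 m

The actual wavelength differs from the claimed 2.29 × 10^-13 m.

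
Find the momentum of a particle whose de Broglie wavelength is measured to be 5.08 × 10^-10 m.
1.30 × 10^-24 kg·m/s

From the de Broglie relation λ = h/p, we solve for p:

p = h/λ
p = (6.626 × 10^-34 J·s) / (5.08 × 10^-10 m)
p = 1.30 × 10^-24 kg·m/s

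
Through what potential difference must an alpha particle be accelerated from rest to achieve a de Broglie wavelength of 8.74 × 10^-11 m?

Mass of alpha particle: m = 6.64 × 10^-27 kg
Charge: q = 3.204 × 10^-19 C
1.35 × 10^-2 V

From λ = h/√(2mqV), we solve for V:

λ² = h²/(2mqV)
V = h²/(2mqλ²)
V = (6.626 × 10^-34 J·s)² / (2 × 6.64 × 10^-27 kg × 3.204 × 10^-19 C × (8.74 × 10^-11 m)²)
V = 1.35 × 10^-2 V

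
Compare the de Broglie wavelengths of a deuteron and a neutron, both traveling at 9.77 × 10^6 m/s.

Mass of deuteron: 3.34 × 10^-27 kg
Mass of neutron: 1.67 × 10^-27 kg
The neutron has the longer wavelength.

Using λ = h/(mv), since both particles have the same velocity, the wavelength depends only on mass.

For deuteron: λ₁ = h/(m₁v) = 2.03 × 10^-14 m
For neutron: λ₂ = h/(m₂v) = 4.06 × 10^-14 m

Since λ ∝ 1/m at constant velocity, the lighter particle has the longer wavelength.

The neutron has the longer de Broglie wavelength.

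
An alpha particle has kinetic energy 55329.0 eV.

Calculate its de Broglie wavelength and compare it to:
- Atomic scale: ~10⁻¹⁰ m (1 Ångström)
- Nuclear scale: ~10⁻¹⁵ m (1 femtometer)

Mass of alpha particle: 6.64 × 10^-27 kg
λ = 6.11 × 10^-14 m, which is between nuclear and atomic scales.

Using λ = h/√(2mKE):

KE = 55329.0 eV = 8.865 × 10^-15 J

λ = h/√(2mKE)
λ = (6.626 × 10^-34 J·s) / √(2 × 6.64 × 10^-27 kg × 8.865 × 10^-15 J)
λ = 6.11 × 10^-14 m

Comparison:
- Atomic scale (10⁻¹⁰ m): λ is 0.00061× this size
- Nuclear scale (10⁻¹⁵ m): λ is 61× this size

The wavelength is between nuclear and atomic scales.

This wavelength is appropriate for probing atomic structure but too large for nuclear physics experiments.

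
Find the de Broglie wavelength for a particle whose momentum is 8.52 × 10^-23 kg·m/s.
7.78 × 10^-12 m

Using the de Broglie relation λ = h/p:

λ = h/p
λ = (6.626 × 10^-34 J·s) / (8.52 × 10^-23 kg·m/s)
λ = 7.78 × 10^-12 m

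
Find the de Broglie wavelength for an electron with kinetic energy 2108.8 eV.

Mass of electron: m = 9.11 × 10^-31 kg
2.67 × 10^-11 m

Using λ = h/√(2mKE):

First convert KE to Joules: KE = 2108.8 eV = 3.379 × 10^-16 J

λ = h/√(2mKE)
λ = (6.626 × 10^-34 J·s) / √(2 × 9.11 × 10^-31 kg × 3.379 × 10^-16 J)
λ = 2.67 × 10^-11 m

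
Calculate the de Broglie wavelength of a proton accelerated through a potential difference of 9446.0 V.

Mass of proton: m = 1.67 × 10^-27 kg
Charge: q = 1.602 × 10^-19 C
2.95 × 10^-13 m

When a particle is accelerated through voltage V, it gains kinetic energy KE = qV.

The de Broglie wavelength is then λ = h/√(2mqV):

λ = h/√(2mqV)
λ = (6.626 × 10^-34 J·s) / √(2 × 1.67 × 10^-27 kg × 1.602 × 10^-19 C × 9446.0 V)
λ = 2.95 × 10^-13 m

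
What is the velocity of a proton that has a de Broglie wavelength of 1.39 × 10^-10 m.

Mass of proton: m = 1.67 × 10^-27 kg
2.85 × 10^3 m/s

From the de Broglie relation λ = h/(mv), we solve for v:

v = h/(mλ)
v = (6.626 × 10^-34 J·s) / (1.67 × 10^-27 kg × 1.39 × 10^-10 m)
v = 2.85 × 10^3 m/s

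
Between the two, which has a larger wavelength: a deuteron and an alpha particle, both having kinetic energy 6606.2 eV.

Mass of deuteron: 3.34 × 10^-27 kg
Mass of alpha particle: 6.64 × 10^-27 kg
The deuteron has the longer wavelength.

Using λ = h/√(2mKE):

For deuteron: λ₁ = h/√(2m₁KE) = 2.49 × 10^-13 m
For alpha particle: λ₂ = h/√(2m₂KE) = 1.77 × 10^-13 m

Since λ ∝ 1/√m at constant kinetic energy, the lighter particle has the longer wavelength.

The deuteron has the longer de Broglie wavelength.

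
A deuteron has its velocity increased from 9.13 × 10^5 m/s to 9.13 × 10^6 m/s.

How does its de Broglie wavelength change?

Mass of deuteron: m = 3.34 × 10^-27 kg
The wavelength decreases by a factor of 10.

Using λ = h/(mv):

Initial wavelength: λ₁ = h/(mv₁) = 2.17 × 10^-13 m
Final wavelength: λ₂ = h/(mv₂) = 2.17 × 10^-14 m

Since λ ∝ 1/v, when velocity increases by a factor of 10, the wavelength decreases by a factor of 10.

λ₂/λ₁ = v₁/v₂ = 1/10

The wavelength decreases by a factor of 10.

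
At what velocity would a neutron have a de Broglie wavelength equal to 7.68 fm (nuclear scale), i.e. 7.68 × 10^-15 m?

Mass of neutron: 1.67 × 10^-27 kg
5.17 × 10^7 m/s

From λ = h/(mv), solve for v:

v = h/(mλ)
v = (6.626 × 10^-34 J·s) / (1.67 × 10^-27 kg × 7.68 × 10^-15 m)
v = 5.17 × 10^7 m/s

Note: This velocity is 17.2% of the speed of light, so relativistic corrections would be needed for a more accurate calculation.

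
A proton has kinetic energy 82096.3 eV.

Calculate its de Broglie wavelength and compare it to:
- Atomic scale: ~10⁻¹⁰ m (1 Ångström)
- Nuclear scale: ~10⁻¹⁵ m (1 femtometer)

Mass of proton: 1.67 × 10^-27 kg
λ = 1.00 × 10^-13 m, which is between nuclear and atomic scales.

Using λ = h/√(2mKE):

KE = 82096.3 eV = 1.315 × 10^-14 J

λ = h/√(2mKE)
λ = (6.626 × 10^-34 J·s) / √(2 × 1.67 × 10^-27 kg × 1.315 × 10^-14 J)
λ = 1.00 × 10^-13 m

Comparison:
- Atomic scale (10⁻¹⁰ m): λ is 0.001× this size
- Nuclear scale (10⁻¹⁵ m): λ is 1e+02× this size

The wavelength is between nuclear and atomic scales.

This wavelength is appropriate for probing atomic structure but too large for nuclear physics experiments.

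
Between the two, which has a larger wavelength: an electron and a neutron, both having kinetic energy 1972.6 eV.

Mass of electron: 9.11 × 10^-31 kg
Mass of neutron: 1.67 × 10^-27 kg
The electron has the longer wavelength.

Using λ = h/√(2mKE):

For electron: λ₁ = h/√(2m₁KE) = 2.76 × 10^-11 m
For neutron: λ₂ = h/√(2m₂KE) = 6.45 × 10^-13 m

Since λ ∝ 1/√m at constant kinetic energy, the lighter particle has the longer wavelength.

The electron has the longer de Broglie wavelength.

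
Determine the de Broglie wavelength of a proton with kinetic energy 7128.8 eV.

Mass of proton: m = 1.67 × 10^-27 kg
3.39 × 10^-13 m

Using λ = h/√(2mKE):

First convert KE to Joules: KE = 7128.8 eV = 1.142 × 10^-15 J

λ = h/√(2mKE)
λ = (6.626 × 10^-34 J·s) / √(2 × 1.67 × 10^-27 kg × 1.142 × 10^-15 J)
λ = 3.39 × 10^-13 m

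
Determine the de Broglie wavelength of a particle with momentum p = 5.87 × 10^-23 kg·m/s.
1.13 × 10^-11 m

Using the de Broglie relation λ = h/p:

λ = h/p
λ = (6.626 × 10^-34 J·s) / (5.87 × 10^-23 kg·m/s)
λ = 1.13 × 10^-11 m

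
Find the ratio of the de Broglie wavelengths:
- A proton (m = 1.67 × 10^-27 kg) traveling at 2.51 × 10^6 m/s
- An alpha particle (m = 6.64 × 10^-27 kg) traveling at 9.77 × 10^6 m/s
λ₁/λ₂ = 15.5

Using λ = h/(mv):

λ₁ = h/(m₁v₁) = 1.58 × 10^-13 m
λ₂ = h/(m₂v₂) = 1.02 × 10^-14 m

Ratio λ₁/λ₂ = (m₂v₂)/(m₁v₁)
         = (6.64 × 10^-27 kg × 9.77 × 10^6 m/s) / (1.67 × 10^-27 kg × 2.51 × 10^6 m/s)
         = 15.5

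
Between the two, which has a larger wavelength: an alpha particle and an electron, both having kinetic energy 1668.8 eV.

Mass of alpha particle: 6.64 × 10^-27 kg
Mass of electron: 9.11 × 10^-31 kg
The electron has the longer wavelength.

Using λ = h/√(2mKE):

For alpha particle: λ₁ = h/√(2m₁KE) = 3.52 × 10^-13 m
For electron: λ₂ = h/√(2m₂KE) = 3.00 × 10^-11 m

Since λ ∝ 1/√m at constant kinetic energy, the lighter particle has the longer wavelength.

The electron has the longer de Broglie wavelength.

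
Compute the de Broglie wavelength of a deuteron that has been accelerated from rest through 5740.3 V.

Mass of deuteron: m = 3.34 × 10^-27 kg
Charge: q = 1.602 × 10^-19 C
2.67 × 10^-13 m

When a particle is accelerated through voltage V, it gains kinetic energy KE = qV.

The de Broglie wavelength is then λ = h/√(2mqV):

λ = h/√(2mqV)
λ = (6.626 × 10^-34 J·s) / √(2 × 3.34 × 10^-27 kg × 1.602 × 10^-19 C × 5740.3 V)
λ = 2.67 × 10^-13 m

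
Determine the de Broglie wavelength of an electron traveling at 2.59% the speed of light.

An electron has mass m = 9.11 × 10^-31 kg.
9.37 × 10^-11 m

Using the de Broglie relation λ = h/(mv):

v = 2.59% × c = 7.765 × 10^6 m/s

λ = h/(mv)
λ = (6.626 × 10^-34 J·s) / (9.11 × 10^-31 kg × 7.765 × 10^6 m/s)
λ = 9.37 × 10^-11 m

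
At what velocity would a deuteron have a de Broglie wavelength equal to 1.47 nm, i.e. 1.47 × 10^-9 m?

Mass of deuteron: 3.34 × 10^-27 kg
1.35 × 10^2 m/s

From λ = h/(mv), solve for v:

v = h/(mλ)
v = (6.626 × 10^-34 J·s) / (3.34 × 10^-27 kg × 1.47 × 10^-9 m)
v = 1.35 × 10^2 m/s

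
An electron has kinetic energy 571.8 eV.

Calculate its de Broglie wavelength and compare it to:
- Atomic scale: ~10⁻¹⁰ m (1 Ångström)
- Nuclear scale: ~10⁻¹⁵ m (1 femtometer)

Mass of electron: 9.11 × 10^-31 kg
λ = 5.13 × 10^-11 m, which is between nuclear and atomic scales.

Using λ = h/√(2mKE):

KE = 571.8 eV = 9.161 × 10^-17 J

λ = h/√(2mKE)
λ = (6.626 × 10^-34 J·s) / √(2 × 9.11 × 10^-31 kg × 9.161 × 10^-17 J)
λ = 5.13 × 10^-11 m

Comparison:
- Atomic scale (10⁻¹⁰ m): λ is 0.51× this size
- Nuclear scale (10⁻¹⁵ m): λ is 5.1e+04× this size

The wavelength is between nuclear and atomic scales.

This wavelength is appropriate for probing atomic structure but too large for nuclear physics experiments.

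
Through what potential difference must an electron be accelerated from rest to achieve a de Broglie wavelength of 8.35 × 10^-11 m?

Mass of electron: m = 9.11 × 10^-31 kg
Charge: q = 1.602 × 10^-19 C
216 V

From λ = h/√(2mqV), we solve for V:

λ² = h²/(2mqV)
V = h²/(2mqλ²)
V = (6.626 × 10^-34 J·s)² / (2 × 9.11 × 10^-31 kg × 1.602 × 10^-19 C × (8.35 × 10^-11 m)²)
V = 216 V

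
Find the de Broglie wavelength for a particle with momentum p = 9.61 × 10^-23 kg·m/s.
6.89 × 10^-12 m

Using the de Broglie relation λ = h/p:

λ = h/p
λ = (6.626 × 10^-34 J·s) / (9.61 × 10^-23 kg·m/s)
λ = 6.89 × 10^-12 m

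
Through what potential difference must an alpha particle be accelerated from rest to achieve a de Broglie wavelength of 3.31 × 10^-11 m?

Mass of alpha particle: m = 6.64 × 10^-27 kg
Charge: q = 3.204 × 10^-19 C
9.42 × 10^-2 V

From λ = h/√(2mqV), we solve for V:

λ² = h²/(2mqV)
V = h²/(2mqλ²)
V = (6.626 × 10^-34 J·s)² / (2 × 6.64 × 10^-27 kg × 3.204 × 10^-19 C × (3.31 × 10^-11 m)²)
V = 9.42 × 10^-2 V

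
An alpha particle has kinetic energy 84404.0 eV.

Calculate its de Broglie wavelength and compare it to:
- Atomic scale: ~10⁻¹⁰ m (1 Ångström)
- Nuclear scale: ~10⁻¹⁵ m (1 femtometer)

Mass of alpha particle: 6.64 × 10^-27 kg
λ = 4.94 × 10^-14 m, which is between nuclear and atomic scales.

Using λ = h/√(2mKE):

KE = 84404.0 eV = 1.352 × 10^-14 J

λ = h/√(2mKE)
λ = (6.626 × 10^-34 J·s) / √(2 × 6.64 × 10^-27 kg × 1.352 × 10^-14 J)
λ = 4.94 × 10^-14 m

Comparison:
- Atomic scale (10⁻¹⁰ m): λ is 0.00049× this size
- Nuclear scale (10⁻¹⁵ m): λ is 49× this size

The wavelength is between nuclear and atomic scales.

This wavelength is appropriate for probing atomic structure but too large for nuclear physics experiments.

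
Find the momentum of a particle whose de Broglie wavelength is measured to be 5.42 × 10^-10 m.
1.22 × 10^-24 kg·m/s

From the de Broglie relation λ = h/p, we solve for p:

p = h/λ
p = (6.626 × 10^-34 J·s) / (5.42 × 10^-10 m)
p = 1.22 × 10^-24 kg·m/s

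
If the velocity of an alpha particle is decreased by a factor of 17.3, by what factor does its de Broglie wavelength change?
The wavelength increases by a factor of 17.3.

From λ = h/(mv), the wavelength is inversely proportional to velocity:

λ ∝ 1/v

If v → v/17.3, then λ → 17.3λ

When velocity is decreased by a factor of 17.3, the wavelength increases by a factor of 17.3.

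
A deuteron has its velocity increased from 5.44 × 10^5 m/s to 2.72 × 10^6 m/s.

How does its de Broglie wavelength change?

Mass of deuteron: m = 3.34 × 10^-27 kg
The wavelength decreases by a factor of 5.

Using λ = h/(mv):

Initial wavelength: λ₁ = h/(mv₁) = 3.65 × 10^-13 m
Final wavelength: λ₂ = h/(mv₂) = 7.29 × 10^-14 m

Since λ ∝ 1/v, when velocity increases by a factor of 5, the wavelength decreases by a factor of 5.

λ₂/λ₁ = v₁/v₂ = 1/5

The wavelength decreases by a factor of 5.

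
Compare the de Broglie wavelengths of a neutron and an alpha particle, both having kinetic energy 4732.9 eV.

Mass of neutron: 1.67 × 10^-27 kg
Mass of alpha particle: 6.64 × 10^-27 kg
The neutron has the longer wavelength.

Using λ = h/√(2mKE):

For neutron: λ₁ = h/√(2m₁KE) = 4.16 × 10^-13 m
For alpha particle: λ₂ = h/√(2m₂KE) = 2.09 × 10^-13 m

Since λ ∝ 1/√m at constant kinetic energy, the lighter particle has the longer wavelength.

The neutron has the longer de Broglie wavelength.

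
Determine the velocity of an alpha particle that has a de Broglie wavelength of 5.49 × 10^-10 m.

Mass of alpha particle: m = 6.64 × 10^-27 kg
1.82 × 10^2 m/s

From the de Broglie relation λ = h/(mv), we solve for v:

v = h/(mλ)
v = (6.626 × 10^-34 J·s) / (6.64 × 10^-27 kg × 5.49 × 10^-10 m)
v = 1.82 × 10^2 m/s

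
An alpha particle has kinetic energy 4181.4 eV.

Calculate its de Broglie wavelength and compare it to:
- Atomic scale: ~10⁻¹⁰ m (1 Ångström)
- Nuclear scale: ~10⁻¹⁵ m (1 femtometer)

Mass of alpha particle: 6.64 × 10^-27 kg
λ = 2.22 × 10^-13 m, which is between nuclear and atomic scales.

Using λ = h/√(2mKE):

KE = 4181.4 eV = 6.699 × 10^-16 J

λ = h/√(2mKE)
λ = (6.626 × 10^-34 J·s) / √(2 × 6.64 × 10^-27 kg × 6.699 × 10^-16 J)
λ = 2.22 × 10^-13 m

Comparison:
- Atomic scale (10⁻¹⁰ m): λ is 0.0022× this size
- Nuclear scale (10⁻¹⁵ m): λ is 2.2e+02× this size

The wavelength is between nuclear and atomic scales.

This wavelength is appropriate for probing atomic structure but too large for nuclear physics experiments.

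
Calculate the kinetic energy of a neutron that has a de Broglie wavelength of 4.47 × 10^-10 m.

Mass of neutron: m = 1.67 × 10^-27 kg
6.58 × 10^-22 J (or 4.11 × 10^-3 eV)

From λ = h/√(2mKE), we solve for KE:

λ² = h²/(2mKE)
KE = h²/(2mλ²)
KE = (6.626 × 10^-34 J·s)² / (2 × 1.67 × 10^-27 kg × (4.47 × 10^-10 m)²)
KE = 6.58 × 10^-22 J
KE = 4.11 × 10^-3 eV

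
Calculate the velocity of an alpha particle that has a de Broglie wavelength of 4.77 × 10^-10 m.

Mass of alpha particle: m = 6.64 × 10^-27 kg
2.09 × 10^2 m/s

From the de Broglie relation λ = h/(mv), we solve for v:

v = h/(mλ)
v = (6.626 × 10^-34 J·s) / (6.64 × 10^-27 kg × 4.77 × 10^-10 m)
v = 2.09 × 10^2 m/s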